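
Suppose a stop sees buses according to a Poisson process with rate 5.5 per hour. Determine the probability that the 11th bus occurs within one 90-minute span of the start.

0.2097

Over the interval, μ = 5.5 × 1.5 = 8.25 (a 90-minute span = 1.5 hours).
The 11th arrival falls in the interval iff at least 11 events occur there: P(S_11 ≤ t) = P(N ≥ 11) = 1 − P(N ≤ 10) ≈ 0.2097.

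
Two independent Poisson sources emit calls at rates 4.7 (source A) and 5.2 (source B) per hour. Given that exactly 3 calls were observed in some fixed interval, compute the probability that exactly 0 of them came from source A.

Given the total, each event is independently from source A with probability p = λ_A/(λ_A+λ_B) = 4.7/9.9 ≈ 0.4747.
So K ~ Binomial(3, 4.7/9.9): P(K = 0) = C(3,0) · (4.7/9.9)^0 · (5.2/9.9)^3 ≈ 0.1449.

0.1449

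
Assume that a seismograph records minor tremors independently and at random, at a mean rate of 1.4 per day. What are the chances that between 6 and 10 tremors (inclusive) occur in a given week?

Over the interval, μ = 1.4 × 7 = 9.8 (a week = 7 days).
P(6 ≤ N ≤ 10) = Σ_{j=6}^{10} e^(−9.8) · 9.8^j/j! ≈ 0.5330.

0.5330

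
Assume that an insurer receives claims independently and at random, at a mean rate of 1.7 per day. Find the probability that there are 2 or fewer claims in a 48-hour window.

0.3397

Over the interval, μ = 1.7 × 2 = 3.4 (a 48-hour window = 2 days).
P(N ≤ 2) = Σ_{j=0}^{2} e^(−μ) μ^j/j! ≈ 0.3397.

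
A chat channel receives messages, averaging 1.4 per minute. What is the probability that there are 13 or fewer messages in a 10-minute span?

Over the interval, μ = 1.4 × 10 = 14 (a 10-minute span = 10 minutes).
P(N ≤ 13) = Σ_{j=0}^{13} e^(−μ) μ^j/j! ≈ 0.4644.

0.4644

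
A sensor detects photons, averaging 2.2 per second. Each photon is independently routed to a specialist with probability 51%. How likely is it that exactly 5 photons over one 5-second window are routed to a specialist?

0.1695

Thinning: the photons that are routed to a specialist themselves form a Poisson process with rate 0.51 × 2.2 = 1.122 per second.
Over the interval, μ = 1.122 × 5 = 5.61 (a 5-second window = 5 seconds).
P(N = 5) = e^(−5.61) · 5.61^5/5! ≈ 0.1695.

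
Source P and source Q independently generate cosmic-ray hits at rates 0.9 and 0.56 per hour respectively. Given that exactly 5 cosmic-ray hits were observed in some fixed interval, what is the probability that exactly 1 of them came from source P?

0.0667

Given the total, each event is independently from source P with probability p = λ_P/(λ_P+λ_Q) = 0.9/1.46 ≈ 0.6164.
So K ~ Binomial(5, 0.9/1.46): P(K = 1) = C(5,1) · (0.9/1.46)^1 · (0.56/1.46)^4 ≈ 0.0667.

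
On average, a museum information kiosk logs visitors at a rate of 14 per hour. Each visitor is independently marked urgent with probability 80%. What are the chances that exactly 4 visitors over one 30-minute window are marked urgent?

Thinning: the visitors that are marked urgent themselves form a Poisson process with rate 0.8 × 14 = 11.2 per hour.
Over the interval, μ = 11.2 × 0.5 = 5.6 (a 30-minute window = 0.5 hours).
P(N = 4) = e^(−5.6) · 5.6^4/4! ≈ 0.1515.

0.1515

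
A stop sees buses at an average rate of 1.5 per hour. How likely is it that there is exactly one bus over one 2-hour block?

Over the interval, μ = 1.5 × 2 = 3 (a 2-hour block = 2 hours).
P(N = 1) = e^(−μ) μ^1/1! = e^(−3) · 3^1/1 ≈ 0.1494.

0.1494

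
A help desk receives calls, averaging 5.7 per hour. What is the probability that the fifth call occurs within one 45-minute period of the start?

0.4247

Over the interval, μ = 5.7 × 0.75 = 4.275 (a 45-minute period = 0.75 hours).
The fifth arrival falls in the interval iff at least 5 events occur there: P(S_5 ≤ t) = P(N ≥ 5) = 1 − P(N ≤ 4) ≈ 0.4247.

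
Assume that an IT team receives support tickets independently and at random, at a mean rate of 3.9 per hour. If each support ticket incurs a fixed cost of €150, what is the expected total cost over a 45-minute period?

€438.75

E[N] = 3.9 × 0.75 = 2.925 (a 45-minute period = 0.75 hours); E[cost] = 2.925 × €150 = €438.75.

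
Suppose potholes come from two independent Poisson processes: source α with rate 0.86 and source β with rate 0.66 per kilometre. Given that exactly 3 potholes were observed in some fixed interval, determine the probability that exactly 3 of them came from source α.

Given the total, each event is independently from source α with probability p = λ_α/(λ_α+λ_β) = 0.86/1.52 ≈ 0.5658.
So K ~ Binomial(3, 0.86/1.52): P(K = 3) = C(3,3) · (0.86/1.52)^3 · (0.66/1.52)^0 ≈ 0.1811.

0.1811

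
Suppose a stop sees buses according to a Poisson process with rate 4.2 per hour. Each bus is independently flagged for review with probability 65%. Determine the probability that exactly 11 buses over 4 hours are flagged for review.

0.1193

Thinning: the buses that are flagged for review themselves form a Poisson process with rate 0.65 × 4.2 = 2.73 per hour.
Over the interval, μ = 2.73 × 4 = 10.92 (4 hours).
P(N = 11) = e^(−10.92) · 10.92^11/11! ≈ 0.1193.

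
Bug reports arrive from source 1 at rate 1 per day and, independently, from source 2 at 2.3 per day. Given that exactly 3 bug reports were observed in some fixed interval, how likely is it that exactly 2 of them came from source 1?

Given the total, each event is independently from source 1 with probability p = λ_1/(λ_1+λ_2) = 1/3.3 ≈ 0.3030.
So K ~ Binomial(3, 1/3.3): P(K = 2) = C(3,2) · (1/3.3)^2 · (2.3/3.3)^1 ≈ 0.1920.

0.1920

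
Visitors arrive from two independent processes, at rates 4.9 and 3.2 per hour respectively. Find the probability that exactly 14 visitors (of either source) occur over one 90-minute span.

0.0927

Independent Poisson processes superpose: combined rate λ = 4.9 + 3.2 = 8.1 per hour.
Over the interval, μ = 8.1 × 1.5 = 12.15 (a 90-minute span = 1.5 hours).
P(N = 14) = e^(−12.15) · 12.15^14/14! ≈ 0.0927.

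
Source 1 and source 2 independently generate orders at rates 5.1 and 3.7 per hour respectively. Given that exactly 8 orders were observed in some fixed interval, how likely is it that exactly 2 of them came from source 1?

Given the total, each event is independently from source 1 with probability p = λ_1/(λ_1+λ_2) = 5.1/8.8 ≈ 0.5795.
So K ~ Binomial(8, 5.1/8.8): P(K = 2) = C(8,2) · (5.1/8.8)^2 · (3.7/8.8)^6 ≈ 0.0520.

0.0520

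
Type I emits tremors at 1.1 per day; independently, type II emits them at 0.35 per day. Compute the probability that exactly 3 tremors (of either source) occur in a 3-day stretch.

Independent Poisson processes superpose: combined rate λ = 1.1 + 0.35 = 1.45 per day.
Over the interval, μ = 1.45 × 3 = 4.35 (a 3-day stretch = 3 days).
P(N = 3) = e^(−4.35) · 4.35^3/3! ≈ 0.1771.

0.1771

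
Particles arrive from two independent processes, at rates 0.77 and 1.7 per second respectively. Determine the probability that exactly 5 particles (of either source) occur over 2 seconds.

0.1754

Independent Poisson processes superpose: combined rate λ = 0.77 + 1.7 = 2.47 per second.
Over the interval, μ = 2.47 × 2 = 4.94 (2 seconds).
P(N = 5) = e^(−4.94) · 4.94^5/5! ≈ 0.1754.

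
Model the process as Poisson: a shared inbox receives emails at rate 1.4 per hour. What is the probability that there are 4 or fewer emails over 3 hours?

0.5898

Over the interval, μ = 1.4 × 3 = 4.2 (3 hours).
P(N ≤ 4) = Σ_{j=0}^{4} e^(−μ) μ^j/j! ≈ 0.5898.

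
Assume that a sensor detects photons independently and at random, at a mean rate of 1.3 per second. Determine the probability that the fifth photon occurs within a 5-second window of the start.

Over the interval, μ = 1.3 × 5 = 6.5 (a 5-second window = 5 seconds).
The fifth arrival falls in the interval iff at least 5 events occur there: P(S_5 ≤ t) = P(N ≥ 5) = 1 − P(N ≤ 4) ≈ 0.7763.

0.7763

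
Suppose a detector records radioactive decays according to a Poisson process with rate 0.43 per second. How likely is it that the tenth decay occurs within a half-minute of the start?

0.8275

Over the interval, μ = 0.43 × 30 = 12.9 (a half-minute = 30 seconds).
The tenth arrival falls in the interval iff at least 10 events occur there: P(S_10 ≤ t) = P(N ≥ 10) = 1 − P(N ≤ 9) ≈ 0.8275.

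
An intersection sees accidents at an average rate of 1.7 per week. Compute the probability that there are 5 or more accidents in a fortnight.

Over the interval, μ = 1.7 × 2 = 3.4 (a fortnight = 2 weeks).
P(N ≥ 5) = 1 − P(N ≤ 4) = 1 − Σ_{j=0}^{4} e^(−μ) μ^j/j! ≈ 0.2558.

0.2558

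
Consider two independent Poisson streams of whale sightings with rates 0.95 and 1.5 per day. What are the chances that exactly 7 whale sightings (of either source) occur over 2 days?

0.1002

Independent Poisson processes superpose: combined rate λ = 0.95 + 1.5 = 2.45 per day.
Over the interval, μ = 2.45 × 2 = 4.9 (2 days).
P(N = 7) = e^(−4.9) · 4.9^7/7! ≈ 0.1002.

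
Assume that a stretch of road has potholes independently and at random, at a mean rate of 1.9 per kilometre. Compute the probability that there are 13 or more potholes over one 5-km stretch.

0.1636

Over the interval, μ = 1.9 × 5 = 9.5 (a 5-km stretch = 5 kilometres).
P(N ≥ 13) = 1 − P(N ≤ 12) = 1 − Σ_{j=0}^{12} e^(−μ) μ^j/j! ≈ 0.1636.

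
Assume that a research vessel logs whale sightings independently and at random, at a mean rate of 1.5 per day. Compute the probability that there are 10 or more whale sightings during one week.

0.6029

Over the interval, μ = 1.5 × 7 = 10.5 (a week = 7 days).
P(N ≥ 10) = 1 − P(N ≤ 9) = 1 − Σ_{j=0}^{9} e^(−μ) μ^j/j! ≈ 0.6029.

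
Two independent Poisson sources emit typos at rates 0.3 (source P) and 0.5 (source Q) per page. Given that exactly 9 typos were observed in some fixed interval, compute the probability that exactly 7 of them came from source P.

Given the total, each event is independently from source P with probability p = λ_P/(λ_P+λ_Q) = 0.3/0.8 = 0.3750.
So K ~ Binomial(9, 0.3/0.8): P(K = 7) = C(9,7) · (0.3/0.8)^7 · (0.5/0.8)^2 ≈ 0.0147.

0.0147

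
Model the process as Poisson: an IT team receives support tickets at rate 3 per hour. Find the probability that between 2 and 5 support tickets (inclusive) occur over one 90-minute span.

Over the interval, μ = 3 × 1.5 = 4.5 (a 90-minute span = 1.5 hours).
P(2 ≤ N ≤ 5) = Σ_{j=2}^{5} e^(−4.5) · 4.5^j/j! ≈ 0.6418.

0.6418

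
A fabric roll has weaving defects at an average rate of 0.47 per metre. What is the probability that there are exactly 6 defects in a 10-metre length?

0.1362

Over the interval, μ = 0.47 × 10 = 4.7 (a 10-metre length = 10 metres).
P(N = 6) = e^(−μ) μ^6/6! = e^(−4.7) · 4.7^6/720 ≈ 0.1362.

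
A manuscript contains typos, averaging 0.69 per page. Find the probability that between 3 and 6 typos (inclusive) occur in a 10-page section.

Over the interval, μ = 0.69 × 10 = 6.9 (a 10-page section = 10 pages).
P(3 ≤ N ≤ 6) = Σ_{j=3}^{6} e^(−6.9) · 6.9^j/j! ≈ 0.4328.

0.4328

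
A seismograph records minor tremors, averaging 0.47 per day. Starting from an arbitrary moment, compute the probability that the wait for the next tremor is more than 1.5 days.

0.4941

The wait for the next event is exponential with rate λ = 0.47 per day.
P(T > 1.5) = e^(−λt) = e^(−0.47 × 1.5) = e^(−0.705) ≈ 0.4941.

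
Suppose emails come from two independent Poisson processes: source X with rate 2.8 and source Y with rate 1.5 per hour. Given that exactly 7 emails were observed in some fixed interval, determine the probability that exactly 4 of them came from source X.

Given the total, each event is independently from source X with probability p = λ_X/(λ_X+λ_Y) = 2.8/4.3 ≈ 0.6512.
So K ~ Binomial(7, 2.8/4.3): P(K = 4) = C(7,4) · (2.8/4.3)^4 · (1.5/4.3)^3 ≈ 0.2671.

0.2671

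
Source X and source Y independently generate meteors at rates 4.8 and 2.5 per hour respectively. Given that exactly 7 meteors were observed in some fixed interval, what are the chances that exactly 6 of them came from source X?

Given the total, each event is independently from source X with probability p = λ_X/(λ_X+λ_Y) = 4.8/7.3 ≈ 0.6575.
So K ~ Binomial(7, 4.8/7.3): P(K = 6) = C(7,6) · (4.8/7.3)^6 · (2.5/7.3)^1 ≈ 0.1937.

0.1937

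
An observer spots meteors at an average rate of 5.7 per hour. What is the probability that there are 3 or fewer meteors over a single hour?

0.1800

With mean μ = 5.7 per hour,
P(N ≤ 3) = Σ_{j=0}^{3} e^(−μ) μ^j/j! ≈ 0.1800.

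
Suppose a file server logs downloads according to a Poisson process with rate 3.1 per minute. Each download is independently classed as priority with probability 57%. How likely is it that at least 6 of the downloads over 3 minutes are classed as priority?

0.4367

Thinning: the downloads that are classed as priority themselves form a Poisson process with rate 0.57 × 3.1 = 1.767 per minute.
Over the interval, μ = 1.767 × 3 = 5.301 (3 minutes).
P(N ≥ 6) = 1 − P(N ≤ 5) ≈ 0.4367.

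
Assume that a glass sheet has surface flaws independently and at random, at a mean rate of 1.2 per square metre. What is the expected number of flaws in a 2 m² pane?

E[N] = λt = 1.2 × 2 = 2.4 (a 2 m² pane = 2 square metres).

2.4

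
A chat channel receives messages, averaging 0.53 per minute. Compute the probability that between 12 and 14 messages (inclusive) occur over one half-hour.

Over the interval, μ = 0.53 × 30 = 15.9 (a half-hour = 30 minutes).
P(12 ≤ N ≤ 14) = Σ_{j=12}^{14} e^(−15.9) · 15.9^j/j! ≈ 0.2449.

0.2449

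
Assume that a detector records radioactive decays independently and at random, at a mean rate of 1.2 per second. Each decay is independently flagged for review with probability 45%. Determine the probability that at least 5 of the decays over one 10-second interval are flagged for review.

0.6267

Thinning: the decays that are flagged for review themselves form a Poisson process with rate 0.45 × 1.2 = 0.54 per second.
Over the interval, μ = 0.54 × 10 = 5.4 (a 10-second interval = 10 seconds).
P(N ≥ 5) = 1 − P(N ≤ 4) ≈ 0.6267.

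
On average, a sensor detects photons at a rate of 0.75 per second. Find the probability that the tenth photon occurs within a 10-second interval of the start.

0.2236

Over the interval, μ = 0.75 × 10 = 7.5 (a 10-second interval = 10 seconds).
The tenth arrival falls in the interval iff at least 10 events occur there: P(S_10 ≤ t) = P(N ≥ 10) = 1 − P(N ≤ 9) ≈ 0.2236.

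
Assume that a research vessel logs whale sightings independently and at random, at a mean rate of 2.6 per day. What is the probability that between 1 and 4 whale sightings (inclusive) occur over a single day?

With mean μ = 2.6 per day,
P(1 ≤ N ≤ 4) = Σ_{j=1}^{4} e^(−2.6) · 2.6^j/j! ≈ 0.8031.

0.8031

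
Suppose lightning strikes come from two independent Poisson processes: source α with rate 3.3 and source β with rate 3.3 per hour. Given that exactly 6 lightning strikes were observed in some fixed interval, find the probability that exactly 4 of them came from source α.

0.2344

Given the total, each event is independently from source α with probability p = λ_α/(λ_α+λ_β) = 3.3/6.6 = 0.5000.
So K ~ Binomial(6, 3.3/6.6): P(K = 4) = C(6,4) · (3.3/6.6)^4 · (3.3/6.6)^2 ≈ 0.2344.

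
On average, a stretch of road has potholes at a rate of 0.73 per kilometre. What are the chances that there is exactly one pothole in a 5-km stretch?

0.0949

Over the interval, μ = 0.73 × 5 = 3.65 (a 5-km stretch = 5 kilometres).
P(N = 1) = e^(−μ) μ^1/1! = e^(−3.65) · 3.65^1/1 ≈ 0.0949.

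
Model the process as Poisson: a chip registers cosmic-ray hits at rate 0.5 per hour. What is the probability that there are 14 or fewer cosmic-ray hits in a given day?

Over the interval, μ = 0.5 × 24 = 12 (a day = 24 hours).
P(N ≤ 14) = Σ_{j=0}^{14} e^(−μ) μ^j/j! ≈ 0.7720.

0.7720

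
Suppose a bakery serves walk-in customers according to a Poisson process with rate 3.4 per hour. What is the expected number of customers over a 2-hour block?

E[N] = λt = 3.4 × 2 = 6.8 (a 2-hour block = 2 hours).

6.8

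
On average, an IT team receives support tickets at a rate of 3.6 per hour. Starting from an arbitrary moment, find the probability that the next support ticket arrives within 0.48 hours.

Inter-arrival times are exponential with rate λ = 3.6 per hour.
P(T ≤ 0.48) = 1 − e^(−λt) = 1 − e^(−3.6 × 0.48) = 1 − e^(−1.728) ≈ 0.8224.

0.8224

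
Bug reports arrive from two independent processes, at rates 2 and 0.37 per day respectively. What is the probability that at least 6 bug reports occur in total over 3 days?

Independent Poisson processes superpose: combined rate λ = 2 + 0.37 = 2.37 per day.
Over the interval, μ = 2.37 × 3 = 7.11 (3 days).
P(N ≥ 6) = 1 − P(N ≤ 5) ≈ 0.7131.

0.7131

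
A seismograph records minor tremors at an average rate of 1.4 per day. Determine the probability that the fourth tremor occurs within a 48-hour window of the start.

0.3081

Over the interval, μ = 1.4 × 2 = 2.8 (a 48-hour window = 2 days).
The fourth arrival falls in the interval iff at least 4 events occur there: P(S_4 ≤ t) = P(N ≥ 4) = 1 − P(N ≤ 3) ≈ 0.3081.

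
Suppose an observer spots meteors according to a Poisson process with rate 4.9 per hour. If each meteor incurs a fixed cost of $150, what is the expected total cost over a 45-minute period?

E[N] = 4.9 × 0.75 = 3.675 (a 45-minute period = 0.75 hours); E[cost] = 3.675 × $150 = $551.25.

$551.25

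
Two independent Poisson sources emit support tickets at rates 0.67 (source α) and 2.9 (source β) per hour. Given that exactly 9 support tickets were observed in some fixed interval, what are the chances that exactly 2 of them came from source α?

0.2960

Given the total, each event is independently from source α with probability p = λ_α/(λ_α+λ_β) = 0.67/3.57 ≈ 0.1877.
So K ~ Binomial(9, 0.67/3.57): P(K = 2) = C(9,2) · (0.67/3.57)^2 · (2.9/3.57)^7 ≈ 0.2960.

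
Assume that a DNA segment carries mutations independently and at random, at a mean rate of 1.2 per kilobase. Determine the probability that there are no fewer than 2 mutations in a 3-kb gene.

Over the interval, μ = 1.2 × 3 = 3.6 (a 3-kb gene = 3 kilobases).
P(N ≥ 2) = 1 − P(N ≤ 1) = 1 − Σ_{j=0}^{1} e^(−μ) μ^j/j! ≈ 0.8743.

0.8743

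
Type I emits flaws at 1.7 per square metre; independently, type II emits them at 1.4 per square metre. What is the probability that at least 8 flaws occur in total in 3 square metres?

0.7100

Independent Poisson processes superpose: combined rate λ = 1.7 + 1.4 = 3.1 per square metre.
Over the interval, μ = 3.1 × 3 = 9.3 (3 square metres).
P(N ≥ 8) = 1 − P(N ≤ 7) ≈ 0.7100.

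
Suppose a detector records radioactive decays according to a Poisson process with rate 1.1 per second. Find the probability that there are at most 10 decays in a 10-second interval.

Over the interval, μ = 1.1 × 10 = 11 (a 10-second interval = 10 seconds).
P(N ≤ 10) = Σ_{j=0}^{10} e^(−μ) μ^j/j! ≈ 0.4599.

0.4599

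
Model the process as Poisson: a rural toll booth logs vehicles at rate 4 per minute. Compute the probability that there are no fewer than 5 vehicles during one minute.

0.3712

With mean μ = 4 per minute,
P(N ≥ 5) = 1 − P(N ≤ 4) = 1 − Σ_{j=0}^{4} e^(−μ) μ^j/j! ≈ 0.3712.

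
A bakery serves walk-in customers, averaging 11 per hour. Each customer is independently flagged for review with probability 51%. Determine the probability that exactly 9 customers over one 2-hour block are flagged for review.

0.1041

Thinning: the customers that are flagged for review themselves form a Poisson process with rate 0.51 × 11 = 5.61 per hour.
Over the interval, μ = 5.61 × 2 = 11.22 (a 2-hour block = 2 hours).
P(N = 9) = e^(−11.22) · 11.22^9/9! ≈ 0.1041.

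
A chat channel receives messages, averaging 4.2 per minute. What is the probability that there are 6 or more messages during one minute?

0.2469

With mean μ = 4.2 per minute,
P(N ≥ 6) = 1 − P(N ≤ 5) = 1 − Σ_{j=0}^{5} e^(−μ) μ^j/j! ≈ 0.2469.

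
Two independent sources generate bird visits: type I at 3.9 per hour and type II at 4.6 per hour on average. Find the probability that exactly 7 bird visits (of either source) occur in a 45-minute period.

0.1446

Independent Poisson processes superpose: combined rate λ = 3.9 + 4.6 = 8.5 per hour.
Over the interval, μ = 8.5 × 0.75 = 6.375 (a 45-minute period = 0.75 hours).
P(N = 7) = e^(−6.375) · 6.375^7/7! ≈ 0.1446.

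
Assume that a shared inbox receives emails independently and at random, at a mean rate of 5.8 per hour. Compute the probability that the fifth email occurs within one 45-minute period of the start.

Over the interval, μ = 5.8 × 0.75 = 4.35 (a 45-minute period = 0.75 hours).
The fifth arrival falls in the interval iff at least 5 events occur there: P(S_5 ≤ t) = P(N ≥ 5) = 1 − P(N ≤ 4) ≈ 0.4392.

0.4392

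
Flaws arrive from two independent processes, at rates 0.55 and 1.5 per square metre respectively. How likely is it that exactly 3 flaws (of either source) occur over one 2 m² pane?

Independent Poisson processes superpose: combined rate λ = 0.55 + 1.5 = 2.05 per square metre.
Over the interval, μ = 2.05 × 2 = 4.1 (a 2 m² pane = 2 square metres).
P(N = 3) = e^(−4.1) · 4.1^3/3! ≈ 0.1904.

0.1904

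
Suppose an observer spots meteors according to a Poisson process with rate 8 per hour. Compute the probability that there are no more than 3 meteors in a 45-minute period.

0.1512

Over the interval, μ = 8 × 0.75 = 6 (a 45-minute period = 0.75 hours).
P(N ≤ 3) = Σ_{j=0}^{3} e^(−μ) μ^j/j! ≈ 0.1512.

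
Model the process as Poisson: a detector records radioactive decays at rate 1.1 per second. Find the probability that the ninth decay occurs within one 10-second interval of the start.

0.7680

Over the interval, μ = 1.1 × 10 = 11 (a 10-second interval = 10 seconds).
The ninth arrival falls in the interval iff at least 9 events occur there: P(S_9 ≤ t) = P(N ≥ 9) = 1 − P(N ≤ 8) ≈ 0.7680.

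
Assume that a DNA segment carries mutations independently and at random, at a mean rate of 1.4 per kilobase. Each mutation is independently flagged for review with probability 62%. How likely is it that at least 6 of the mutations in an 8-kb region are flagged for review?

Thinning: the mutations that are flagged for review themselves form a Poisson process with rate 0.62 × 1.4 = 0.868 per kilobase.
Over the interval, μ = 0.868 × 8 = 6.944 (an 8-kb region = 8 kilobases).
P(N ≥ 6) = 1 − P(N ≤ 5) ≈ 0.6921.

0.6921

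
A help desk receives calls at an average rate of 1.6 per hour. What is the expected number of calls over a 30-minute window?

0.8

E[N] = λt = 1.6 × 0.5 = 0.8 (a 30-minute window = 0.5 hours).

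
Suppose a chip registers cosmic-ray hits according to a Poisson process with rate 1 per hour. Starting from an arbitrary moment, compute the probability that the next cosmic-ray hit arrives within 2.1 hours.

0.8775

Inter-arrival times are exponential with rate λ = 1 per hour.
P(T ≤ 2.1) = 1 − e^(−λt) = 1 − e^(−1 × 2.1) = 1 − e^(−2.1) ≈ 0.8775.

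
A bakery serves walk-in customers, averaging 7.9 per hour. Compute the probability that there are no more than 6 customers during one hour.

With mean μ = 7.9 per hour,
P(N ≤ 6) = Σ_{j=0}^{6} e^(−μ) μ^j/j! ≈ 0.3257.

0.3257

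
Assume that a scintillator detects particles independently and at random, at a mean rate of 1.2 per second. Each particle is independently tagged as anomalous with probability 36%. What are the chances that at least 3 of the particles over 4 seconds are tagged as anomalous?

0.2502

Thinning: the particles that are tagged as anomalous themselves form a Poisson process with rate 0.36 × 1.2 = 0.432 per second.
Over the interval, μ = 0.432 × 4 = 1.728 (4 seconds).
P(N ≥ 3) = 1 − P(N ≤ 2) ≈ 0.2502.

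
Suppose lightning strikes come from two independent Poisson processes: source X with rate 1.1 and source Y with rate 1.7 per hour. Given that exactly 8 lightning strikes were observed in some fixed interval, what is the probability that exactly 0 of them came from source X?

0.0185

Given the total, each event is independently from source X with probability p = λ_X/(λ_X+λ_Y) = 1.1/2.8 ≈ 0.3929.
So K ~ Binomial(8, 1.1/2.8): P(K = 0) = C(8,0) · (1.1/2.8)^0 · (1.7/2.8)^8 ≈ 0.0185.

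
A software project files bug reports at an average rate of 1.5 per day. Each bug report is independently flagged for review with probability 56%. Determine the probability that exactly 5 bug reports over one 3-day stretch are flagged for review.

0.0681

Thinning: the bug reports that are flagged for review themselves form a Poisson process with rate 0.56 × 1.5 = 0.84 per day.
Over the interval, μ = 0.84 × 3 = 2.52 (a 3-day stretch = 3 days).
P(N = 5) = e^(−2.52) · 2.52^5/5! ≈ 0.0681.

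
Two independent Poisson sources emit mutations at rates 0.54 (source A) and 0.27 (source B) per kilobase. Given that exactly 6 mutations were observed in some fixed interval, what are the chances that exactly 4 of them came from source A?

0.3292

Given the total, each event is independently from source A with probability p = λ_A/(λ_A+λ_B) = 0.54/0.81 ≈ 0.6667.
So K ~ Binomial(6, 0.54/0.81): P(K = 4) = C(6,4) · (0.54/0.81)^4 · (0.27/0.81)^2 ≈ 0.3292.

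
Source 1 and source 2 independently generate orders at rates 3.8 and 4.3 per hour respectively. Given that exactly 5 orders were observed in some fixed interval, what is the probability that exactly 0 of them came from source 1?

Given the total, each event is independently from source 1 with probability p = λ_1/(λ_1+λ_2) = 3.8/8.1 ≈ 0.4691.
So K ~ Binomial(5, 3.8/8.1): P(K = 0) = C(5,0) · (3.8/8.1)^0 · (4.3/8.1)^5 ≈ 0.0422.

0.0422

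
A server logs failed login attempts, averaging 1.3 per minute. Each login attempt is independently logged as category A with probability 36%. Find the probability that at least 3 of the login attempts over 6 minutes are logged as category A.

Thinning: the login attempts that are logged as category A themselves form a Poisson process with rate 0.36 × 1.3 = 0.468 per minute.
Over the interval, μ = 0.468 × 6 = 2.808 (6 minutes).
P(N ≥ 3) = 1 − P(N ≤ 2) ≈ 0.5325.

0.5325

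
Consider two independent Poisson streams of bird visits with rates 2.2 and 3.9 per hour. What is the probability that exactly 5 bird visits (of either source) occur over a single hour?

0.1579

Independent Poisson processes superpose: combined rate λ = 2.2 + 3.9 = 6.1 per hour.
So μ = 6.1.
P(N = 5) = e^(−6.1) · 6.1^5/5! ≈ 0.1579.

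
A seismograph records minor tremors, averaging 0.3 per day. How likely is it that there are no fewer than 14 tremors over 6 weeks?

Over the interval, μ = 0.3 × 42 = 12.6 (6 weeks = 42 days).
P(N ≥ 14) = 1 − P(N ≤ 13) = 1 − Σ_{j=0}^{13} e^(−μ) μ^j/j! ≈ 0.3831.

0.3831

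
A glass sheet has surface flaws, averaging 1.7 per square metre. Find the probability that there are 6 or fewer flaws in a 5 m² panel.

0.2562

Over the interval, μ = 1.7 × 5 = 8.5 (a 5 m² panel = 5 square metres).
P(N ≤ 6) = Σ_{j=0}^{6} e^(−μ) μ^j/j! ≈ 0.2562.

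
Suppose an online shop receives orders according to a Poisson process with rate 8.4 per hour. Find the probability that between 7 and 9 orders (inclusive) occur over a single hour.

0.3989

With mean μ = 8.4 per hour,
P(7 ≤ N ≤ 9) = Σ_{j=7}^{9} e^(−8.4) · 8.4^j/j! ≈ 0.3989.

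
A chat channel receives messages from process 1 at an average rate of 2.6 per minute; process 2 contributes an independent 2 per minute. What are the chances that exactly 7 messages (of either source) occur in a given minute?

Independent Poisson processes superpose: combined rate λ = 2.6 + 2 = 4.6 per minute.
So μ = 4.6.
P(N = 7) = e^(−4.6) · 4.6^7/7! ≈ 0.0869.

0.0869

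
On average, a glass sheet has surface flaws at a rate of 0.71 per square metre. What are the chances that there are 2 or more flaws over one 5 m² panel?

0.8693

Over the interval, μ = 0.71 × 5 = 3.55 (a 5 m² panel = 5 square metres).
P(N ≥ 2) = 1 − P(N ≤ 1) = 1 − Σ_{j=0}^{1} e^(−μ) μ^j/j! ≈ 0.8693.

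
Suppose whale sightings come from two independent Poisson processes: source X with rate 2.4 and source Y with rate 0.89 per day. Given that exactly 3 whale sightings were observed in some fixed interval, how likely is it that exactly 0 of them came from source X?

Given the total, each event is independently from source X with probability p = λ_X/(λ_X+λ_Y) = 2.4/3.29 ≈ 0.7295.
So K ~ Binomial(3, 2.4/3.29): P(K = 0) = C(3,0) · (2.4/3.29)^0 · (0.89/3.29)^3 ≈ 0.0198.

0.0198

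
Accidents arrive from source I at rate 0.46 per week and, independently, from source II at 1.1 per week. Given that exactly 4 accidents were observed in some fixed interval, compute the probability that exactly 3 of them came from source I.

0.0723

Given the total, each event is independently from source I with probability p = λ_I/(λ_I+λ_II) = 0.46/1.56 ≈ 0.2949.
So K ~ Binomial(4, 0.46/1.56): P(K = 3) = C(4,3) · (0.46/1.56)^3 · (1.1/1.56)^1 ≈ 0.0723.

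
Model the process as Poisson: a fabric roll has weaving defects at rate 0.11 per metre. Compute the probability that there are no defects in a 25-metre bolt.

Over the interval, μ = 0.11 × 25 = 2.75 (a 25-metre bolt = 25 metres).
P(N = 0) = e^(−μ) μ^0/0! = e^(−2.75) · 2.75^0/1 ≈ 0.0639.

0.0639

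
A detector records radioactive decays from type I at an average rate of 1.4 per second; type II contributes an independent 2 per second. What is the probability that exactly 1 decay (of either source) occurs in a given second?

0.1135

Independent Poisson processes superpose: combined rate λ = 1.4 + 2 = 3.4 per second.
So μ = 3.4.
P(N = 1) = e^(−3.4) · 3.4^1/1! ≈ 0.1135.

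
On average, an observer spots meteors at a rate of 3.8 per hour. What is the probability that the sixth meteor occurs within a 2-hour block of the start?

Over the interval, μ = 3.8 × 2 = 7.6 (a 2-hour block = 2 hours).
The sixth arrival falls in the interval iff at least 6 events occur there: P(S_6 ≤ t) = P(N ≥ 6) = 1 − P(N ≤ 5) ≈ 0.7693.

0.7693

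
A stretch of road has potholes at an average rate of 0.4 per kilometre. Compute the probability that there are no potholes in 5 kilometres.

Over the interval, μ = 0.4 × 5 = 2 (5 kilometres).
P(N = 0) = e^(−μ) μ^0/0! = e^(−2) · 2^0/1 ≈ 0.1353.

0.1353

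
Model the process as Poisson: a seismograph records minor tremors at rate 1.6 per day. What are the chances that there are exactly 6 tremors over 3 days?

Over the interval, μ = 1.6 × 3 = 4.8 (3 days).
P(N = 6) = e^(−μ) μ^6/6! = e^(−4.8) · 4.8^6/720 ≈ 0.1398.

0.1398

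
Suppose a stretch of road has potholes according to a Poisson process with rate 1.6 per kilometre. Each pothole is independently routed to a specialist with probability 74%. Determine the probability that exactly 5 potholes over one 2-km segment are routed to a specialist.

Thinning: the potholes that are routed to a specialist themselves form a Poisson process with rate 0.74 × 1.6 = 1.184 per kilometre.
Over the interval, μ = 1.184 × 2 = 2.368 (a 2-km segment = 2 kilometres).
P(N = 5) = e^(−2.368) · 2.368^5/5! ≈ 0.0581.

0.0581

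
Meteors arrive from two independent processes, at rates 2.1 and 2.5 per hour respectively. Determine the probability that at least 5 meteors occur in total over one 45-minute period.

Independent Poisson processes superpose: combined rate λ = 2.1 + 2.5 = 4.6 per hour.
Over the interval, μ = 4.6 × 0.75 = 3.45 (a 45-minute period = 0.75 hours).
P(N ≥ 5) = 1 − P(N ≤ 4) ≈ 0.2651.

0.2651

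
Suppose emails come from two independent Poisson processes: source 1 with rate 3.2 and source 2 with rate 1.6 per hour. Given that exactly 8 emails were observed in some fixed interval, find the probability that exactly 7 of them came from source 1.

0.1561

Given the total, each event is independently from source 1 with probability p = λ_1/(λ_1+λ_2) = 3.2/4.8 ≈ 0.6667.
So K ~ Binomial(8, 3.2/4.8): P(K = 7) = C(8,7) · (3.2/4.8)^7 · (1.6/4.8)^1 ≈ 0.1561.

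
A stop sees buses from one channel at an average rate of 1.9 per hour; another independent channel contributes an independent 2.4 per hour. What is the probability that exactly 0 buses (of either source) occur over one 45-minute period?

Independent Poisson processes superpose: combined rate λ = 1.9 + 2.4 = 4.3 per hour.
Over the interval, μ = 4.3 × 0.75 = 3.225 (a 45-minute period = 0.75 hours).
P(N = 0) = e^(−3.225) · 3.225^0/0! ≈ 0.0398.

0.0398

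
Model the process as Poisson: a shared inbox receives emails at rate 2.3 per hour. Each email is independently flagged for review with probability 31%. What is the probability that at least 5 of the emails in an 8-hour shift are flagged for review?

Thinning: the emails that are flagged for review themselves form a Poisson process with rate 0.31 × 2.3 = 0.713 per hour.
Over the interval, μ = 0.713 × 8 = 5.704 (an 8-hour shift = 8 hours).
P(N ≥ 5) = 1 − P(N ≤ 4) ≈ 0.6734.

0.6734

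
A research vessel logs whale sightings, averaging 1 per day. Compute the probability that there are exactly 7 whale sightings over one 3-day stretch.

Over the interval, μ = 1 × 3 = 3 (a 3-day stretch = 3 days).
P(N = 7) = e^(−μ) μ^7/7! = e^(−3) · 3^7/5040 ≈ 0.0216.

0.0216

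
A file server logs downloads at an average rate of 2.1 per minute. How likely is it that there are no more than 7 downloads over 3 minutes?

0.7017

Over the interval, μ = 2.1 × 3 = 6.3 (3 minutes).
P(N ≤ 7) = Σ_{j=0}^{7} e^(−μ) μ^j/j! ≈ 0.7017.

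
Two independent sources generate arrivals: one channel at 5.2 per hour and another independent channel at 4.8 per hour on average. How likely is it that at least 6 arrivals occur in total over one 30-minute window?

Independent Poisson processes superpose: combined rate λ = 5.2 + 4.8 = 10 per hour.
Over the interval, μ = 10 × 0.5 = 5 (a 30-minute window = 0.5 hours).
P(N ≥ 6) = 1 − P(N ≤ 5) ≈ 0.3840.

0.3840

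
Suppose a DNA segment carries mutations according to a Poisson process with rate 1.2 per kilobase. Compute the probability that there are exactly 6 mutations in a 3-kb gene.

0.0826

Over the interval, μ = 1.2 × 3 = 3.6 (a 3-kb gene = 3 kilobases).
P(N = 6) = e^(−μ) μ^6/6! = e^(−3.6) · 3.6^6/720 ≈ 0.0826.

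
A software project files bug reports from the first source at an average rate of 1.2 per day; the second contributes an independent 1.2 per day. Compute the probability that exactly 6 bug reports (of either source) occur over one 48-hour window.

Independent Poisson processes superpose: combined rate λ = 1.2 + 1.2 = 2.4 per day.
Over the interval, μ = 2.4 × 2 = 4.8 (a 48-hour window = 2 days).
P(N = 6) = e^(−4.8) · 4.8^6/6! ≈ 0.1398.

0.1398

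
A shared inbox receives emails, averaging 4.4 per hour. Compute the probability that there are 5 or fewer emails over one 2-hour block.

Over the interval, μ = 4.4 × 2 = 8.8 (a 2-hour block = 2 hours).
P(N ≤ 5) = Σ_{j=0}^{5} e^(−μ) μ^j/j! ≈ 0.1284.

0.1284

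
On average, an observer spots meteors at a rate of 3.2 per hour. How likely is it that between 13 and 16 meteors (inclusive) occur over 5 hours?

Over the interval, μ = 3.2 × 5 = 16 (5 hours).
P(13 ≤ N ≤ 16) = Σ_{j=13}^{16} e^(−16) · 16^j/j! ≈ 0.3728.

0.3728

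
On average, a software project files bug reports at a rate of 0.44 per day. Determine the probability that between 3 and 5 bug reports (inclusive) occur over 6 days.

0.4395

Over the interval, μ = 0.44 × 6 = 2.64 (6 days).
P(3 ≤ N ≤ 5) = Σ_{j=3}^{5} e^(−2.64) · 2.64^j/j! ≈ 0.4395.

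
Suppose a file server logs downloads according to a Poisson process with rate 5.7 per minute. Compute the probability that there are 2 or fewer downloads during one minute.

With mean μ = 5.7 per minute,
P(N ≤ 2) = Σ_{j=0}^{2} e^(−μ) μ^j/j! ≈ 0.0768.

0.0768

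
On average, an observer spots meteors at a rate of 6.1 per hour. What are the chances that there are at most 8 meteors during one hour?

0.8367

With mean μ = 6.1 per hour,
P(N ≤ 8) = Σ_{j=0}^{8} e^(−μ) μ^j/j! ≈ 0.8367.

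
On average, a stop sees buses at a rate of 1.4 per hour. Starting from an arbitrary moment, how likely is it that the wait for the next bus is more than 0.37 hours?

0.5957

The wait for the next event is exponential with rate λ = 1.4 per hour.
P(T > 0.37) = e^(−λt) = e^(−1.4 × 0.37) = e^(−0.518) ≈ 0.5957.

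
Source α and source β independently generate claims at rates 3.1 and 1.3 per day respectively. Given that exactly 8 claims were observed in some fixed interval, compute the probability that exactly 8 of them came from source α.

Given the total, each event is independently from source α with probability p = λ_α/(λ_α+λ_β) = 3.1/4.4 ≈ 0.7045.
So K ~ Binomial(8, 3.1/4.4): P(K = 8) = C(8,8) · (3.1/4.4)^8 · (1.3/4.4)^0 ≈ 0.0607.

0.0607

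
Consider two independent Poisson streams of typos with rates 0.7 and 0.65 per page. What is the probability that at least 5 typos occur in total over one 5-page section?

0.8030

Independent Poisson processes superpose: combined rate λ = 0.7 + 0.65 = 1.35 per page.
Over the interval, μ = 1.35 × 5 = 6.75 (a 5-page section = 5 pages).
P(N ≥ 5) = 1 − P(N ≤ 4) ≈ 0.8030.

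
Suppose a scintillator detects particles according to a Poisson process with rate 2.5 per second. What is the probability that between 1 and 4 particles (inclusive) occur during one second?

With mean μ = 2.5 per second,
P(1 ≤ N ≤ 4) = Σ_{j=1}^{4} e^(−2.5) · 2.5^j/j! ≈ 0.8091.

0.8091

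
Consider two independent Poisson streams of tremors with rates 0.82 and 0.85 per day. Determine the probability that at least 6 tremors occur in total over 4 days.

Independent Poisson processes superpose: combined rate λ = 0.82 + 0.85 = 1.67 per day.
Over the interval, μ = 1.67 × 4 = 6.68 (4 days).
P(N ≥ 6) = 1 − P(N ≤ 5) ≈ 0.6566.

0.6566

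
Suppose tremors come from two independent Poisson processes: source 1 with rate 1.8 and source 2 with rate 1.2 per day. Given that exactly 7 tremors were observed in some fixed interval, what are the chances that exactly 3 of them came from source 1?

Given the total, each event is independently from source 1 with probability p = λ_1/(λ_1+λ_2) = 1.8/3 = 0.6000.
So K ~ Binomial(7, 1.8/3): P(K = 3) = C(7,3) · (1.8/3)^3 · (1.2/3)^4 ≈ 0.1935.

0.1935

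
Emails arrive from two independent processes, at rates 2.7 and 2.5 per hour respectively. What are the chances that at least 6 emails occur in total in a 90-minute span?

Independent Poisson processes superpose: combined rate λ = 2.7 + 2.5 = 5.2 per hour.
Over the interval, μ = 5.2 × 1.5 = 7.8 (a 90-minute span = 1.5 hours).
P(N ≥ 6) = 1 − P(N ≤ 5) ≈ 0.7897.

0.7897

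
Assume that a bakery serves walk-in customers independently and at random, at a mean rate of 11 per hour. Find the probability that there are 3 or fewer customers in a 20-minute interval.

0.5011

Over the interval, μ = 11 × 1/3 ≈ 3.66667 (a 20-minute interval = 1/3 hours).
P(N ≤ 3) = Σ_{j=0}^{3} e^(−μ) μ^j/j! ≈ 0.5011.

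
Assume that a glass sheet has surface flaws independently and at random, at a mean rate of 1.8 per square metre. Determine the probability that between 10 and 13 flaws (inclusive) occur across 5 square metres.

0.3387

Over the interval, μ = 1.8 × 5 = 9 (5 square metres).
P(10 ≤ N ≤ 13) = Σ_{j=10}^{13} e^(−9) · 9^j/j! ≈ 0.3387.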